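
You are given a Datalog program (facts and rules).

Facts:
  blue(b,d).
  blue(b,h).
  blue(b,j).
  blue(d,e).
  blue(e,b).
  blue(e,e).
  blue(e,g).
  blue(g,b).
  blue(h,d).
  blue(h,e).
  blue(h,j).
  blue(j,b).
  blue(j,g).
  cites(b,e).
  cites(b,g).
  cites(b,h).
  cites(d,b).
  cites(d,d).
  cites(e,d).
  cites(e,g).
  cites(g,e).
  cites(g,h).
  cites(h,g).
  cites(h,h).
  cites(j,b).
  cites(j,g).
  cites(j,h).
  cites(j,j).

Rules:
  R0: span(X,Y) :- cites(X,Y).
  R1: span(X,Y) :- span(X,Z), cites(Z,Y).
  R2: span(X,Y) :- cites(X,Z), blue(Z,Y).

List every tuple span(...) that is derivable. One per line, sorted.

span(b,b)
span(b,d)
span(b,e)
span(b,g)
span(b,h)
span(b,j)
span(d,b)
span(d,d)
span(d,e)
span(d,g)
span(d,h)
span(d,j)
span(e,b)
span(e,d)
span(e,e)
span(e,g)
span(e,h)
span(g,b)
span(g,d)
span(g,e)
span(g,g)
span(g,h)
span(g,j)
span(h,b)
span(h,d)
span(h,e)
span(h,g)
span(h,h)
span(h,j)
span(j,b)
span(j,d)
span(j,e)
span(j,g)
span(j,h)
span(j,j)

round 1: derive span(b,e) via R0 from cites(b,e)
round 1: derive span(b,g) via R0 from cites(b,g)
round 1: derive span(b,h) via R0 from cites(b,h)
round 1: derive span(d,b) via R0 from cites(d,b)
round 1: derive span(d,d) via R0 from cites(d,d)
round 1: derive span(e,d) via R0 from cites(e,d)
round 1: derive span(e,g) via R0 from cites(e,g)
round 1: derive span(g,e) via R0 from cites(g,e)
round 1: derive span(g,h) via R0 from cites(g,h)
round 1: derive span(h,g) via R0 from cites(h,g)
round 1: derive span(h,h) via R0 from cites(h,h)
round 1: derive span(j,b) via R0 from cites(j,b)
round 1: derive span(j,g) via R0 from cites(j,g)
round 1: derive span(j,h) via R0 from cites(j,h)
round 1: derive span(j,j) via R0 from cites(j,j)
round 1: derive span(b,b) via R2 from cites(b,e), blue(e,b)
round 1: derive span(b,d) via R2 from cites(b,h), blue(h,d)
round 1: derive span(b,j) via R2 from cites(b,h), blue(h,j)
round 1: derive span(d,e) via R2 from cites(d,d), blue(d,e)
round 1: derive span(d,h) via R2 from cites(d,b), blue(b,h)
round 1: derive span(d,j) via R2 from cites(d,b), blue(b,j)
round 1: derive span(e,b) via R2 from cites(e,g), blue(g,b)
round 1: derive span(e,e) via R2 from cites(e,d), blue(d,e)
round 1: derive span(g,b) via R2 from cites(g,e), blue(e,b)
round 1: derive span(g,d) via R2 from cites(g,h), blue(h,d)
round 1: derive span(g,g) via R2 from cites(g,e), blue(e,g)
round 1: derive span(g,j) via R2 from cites(g,h), blue(h,j)
round 1: derive span(h,b) via R2 from cites(h,g), blue(g,b)
round 1: derive span(h,d) via R2 from cites(h,h), blue(h,d)
round 1: derive span(h,e) via R2 from cites(h,h), blue(h,e)
round 1: derive span(h,j) via R2 from cites(h,h), blue(h,j)
round 1: derive span(j,d) via R2 from cites(j,b), blue(b,d)
round 1: derive span(j,e) via R2 from cites(j,h), blue(h,e)
round 2: derive span(d,g) via R1 from span(d,b), cites(b,g)
round 2: derive span(e,h) via R1 from span(e,b), cites(b,h)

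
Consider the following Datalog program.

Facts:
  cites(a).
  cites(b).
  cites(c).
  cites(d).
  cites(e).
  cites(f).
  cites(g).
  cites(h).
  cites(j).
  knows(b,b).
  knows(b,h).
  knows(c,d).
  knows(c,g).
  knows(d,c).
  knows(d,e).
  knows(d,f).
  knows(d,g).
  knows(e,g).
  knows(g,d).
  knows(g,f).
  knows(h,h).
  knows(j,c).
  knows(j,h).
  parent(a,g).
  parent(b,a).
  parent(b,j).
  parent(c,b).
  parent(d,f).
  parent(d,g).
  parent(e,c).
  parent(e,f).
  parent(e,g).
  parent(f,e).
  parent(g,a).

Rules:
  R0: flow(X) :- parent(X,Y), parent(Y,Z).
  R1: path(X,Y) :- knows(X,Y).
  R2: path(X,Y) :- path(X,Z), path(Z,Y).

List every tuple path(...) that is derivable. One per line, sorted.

round 1: derive path(b,b) via R1 from knows(b,b)
round 1: derive path(b,h) via R1 from knows(b,h)
round 1: derive path(c,d) via R1 from knows(c,d)
round 1: derive path(c,g) via R1 from knows(c,g)
round 1: derive path(d,c) via R1 from knows(d,c)
round 1: derive path(d,e) via R1 from knows(d,e)
round 1: derive path(d,f) via R1 from knows(d,f)
round 1: derive path(d,g) via R1 from knows(d,g)
round 1: derive path(e,g) via R1 from knows(e,g)
round 1: derive path(g,d) via R1 from knows(g,d)
round 1: derive path(g,f) via R1 from knows(g,f)
round 1: derive path(h,h) via R1 from knows(h,h)
round 1: derive path(j,c) via R1 from knows(j,c)
round 1: derive path(j,h) via R1 from knows(j,h)
round 2: derive path(c,c) via R2 from path(c,d), path(d,c)
round 2: derive path(c,e) via R2 from path(c,d), path(d,e)
round 2: derive path(c,f) via R2 from path(c,d), path(d,f)
round 2: derive path(d,d) via R2 from path(d,c), path(c,d)
round 2: derive path(e,d) via R2 from path(e,g), path(g,d)
round 2: derive path(e,f) via R2 from path(e,g), path(g,f)
round 2: derive path(g,c) via R2 from path(g,d), path(d,c)
round 2: derive path(g,e) via R2 from path(g,d), path(d,e)
round 2: derive path(g,g) via R2 from path(g,d), path(d,g)
round 2: derive path(j,d) via R2 from path(j,c), path(c,d)
round 2: derive path(j,g) via R2 from path(j,c), path(c,g)
round 3: derive path(e,c) via R2 from path(e,d), path(d,c)
round 3: derive path(e,e) via R2 from path(e,d), path(d,e)
round 3: derive path(j,e) via R2 from path(j,c), path(c,e)
round 3: derive path(j,f) via R2 from path(j,c), path(c,f)

path(b,b)
path(b,h)
path(c,c)
path(c,d)
path(c,e)
path(c,f)
path(c,g)
path(d,c)
path(d,d)
path(d,e)
path(d,f)
path(d,g)
path(e,c)
path(e,d)
path(e,e)
path(e,f)
path(e,g)
path(g,c)
path(g,d)
path(g,e)
path(g,f)
path(g,g)
path(h,h)
path(j,c)
path(j,d)
path(j,e)
path(j,f)
path(j,g)
path(j,h)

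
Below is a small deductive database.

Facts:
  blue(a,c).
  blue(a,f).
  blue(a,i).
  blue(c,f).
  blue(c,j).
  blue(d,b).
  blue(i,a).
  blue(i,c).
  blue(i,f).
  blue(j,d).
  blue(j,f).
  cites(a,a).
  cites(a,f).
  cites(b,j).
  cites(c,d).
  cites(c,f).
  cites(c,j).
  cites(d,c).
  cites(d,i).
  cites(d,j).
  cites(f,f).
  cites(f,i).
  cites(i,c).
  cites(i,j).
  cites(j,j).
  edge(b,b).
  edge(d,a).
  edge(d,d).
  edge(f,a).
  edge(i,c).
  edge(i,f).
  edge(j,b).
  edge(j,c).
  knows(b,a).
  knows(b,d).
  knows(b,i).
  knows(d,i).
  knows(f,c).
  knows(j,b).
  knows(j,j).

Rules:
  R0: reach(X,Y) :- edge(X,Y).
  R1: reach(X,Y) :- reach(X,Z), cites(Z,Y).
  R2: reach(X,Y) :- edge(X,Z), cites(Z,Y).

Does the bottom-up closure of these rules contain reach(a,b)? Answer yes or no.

no

round 1: derive reach(b,b) via R0 from edge(b,b)
round 1: derive reach(d,a) via R0 from edge(d,a)
round 1: derive reach(d,d) via R0 from edge(d,d)
round 1: derive reach(f,a) via R0 from edge(f,a)
round 1: derive reach(i,c) via R0 from edge(i,c)
round 1: derive reach(i,f) via R0 from edge(i,f)
round 1: derive reach(j,b) via R0 from edge(j,b)
round 1: derive reach(j,c) via R0 from edge(j,c)
round 1: derive reach(b,j) via R2 from edge(b,b), cites(b,j)
round 1: derive reach(d,c) via R2 from edge(d,d), cites(d,c)
round 1: derive reach(d,f) via R2 from edge(d,a), cites(a,f)
round 1: derive reach(d,i) via R2 from edge(d,d), cites(d,i)
round 1: derive reach(d,j) via R2 from edge(d,d), cites(d,j)
round 1: derive reach(f,f) via R2 from edge(f,a), cites(a,f)
round 1: derive reach(i,d) via R2 from edge(i,c), cites(c,d)
round 1: derive reach(i,i) via R2 from edge(i,f), cites(f,i)
round 1: derive reach(i,j) via R2 from edge(i,c), cites(c,j)
round 1: derive reach(j,d) via R2 from edge(j,c), cites(c,d)
round 1: derive reach(j,f) via R2 from edge(j,c), cites(c,f)
round 1: derive reach(j,j) via R2 from edge(j,b), cites(b,j)
round 2: derive reach(f,i) via R1 from reach(f,f), cites(f,i)
round 2: derive reach(j,i) via R1 from reach(j,d), cites(d,i)
round 3: derive reach(f,c) via R1 from reach(f,i), cites(i,c)
round 3: derive reach(f,j) via R1 from reach(f,i), cites(i,j)
round 4: derive reach(f,d) via R1 from reach(f,c), cites(c,d)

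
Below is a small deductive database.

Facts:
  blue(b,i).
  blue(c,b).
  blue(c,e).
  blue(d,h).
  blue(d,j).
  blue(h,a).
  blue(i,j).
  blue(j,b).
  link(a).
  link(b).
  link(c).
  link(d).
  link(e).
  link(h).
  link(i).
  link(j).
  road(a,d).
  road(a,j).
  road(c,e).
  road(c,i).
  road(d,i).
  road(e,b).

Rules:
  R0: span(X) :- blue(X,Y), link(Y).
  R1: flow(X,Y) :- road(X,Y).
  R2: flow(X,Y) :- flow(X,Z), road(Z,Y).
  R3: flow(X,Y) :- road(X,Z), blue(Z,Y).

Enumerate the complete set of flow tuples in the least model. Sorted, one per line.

flow(a,b)
flow(a,d)
flow(a,h)
flow(a,i)
flow(a,j)
flow(c,b)
flow(c,e)
flow(c,i)
flow(c,j)
flow(d,i)
flow(d,j)
flow(e,b)
flow(e,i)

round 1: derive flow(a,d) via R1 from road(a,d)
round 1: derive flow(a,j) via R1 from road(a,j)
round 1: derive flow(c,e) via R1 from road(c,e)
round 1: derive flow(c,i) via R1 from road(c,i)
round 1: derive flow(d,i) via R1 from road(d,i)
round 1: derive flow(e,b) via R1 from road(e,b)
round 1: derive flow(a,b) via R3 from road(a,j), blue(j,b)
round 1: derive flow(a,h) via R3 from road(a,d), blue(d,h)
round 1: derive flow(c,j) via R3 from road(c,i), blue(i,j)
round 1: derive flow(d,j) via R3 from road(d,i), blue(i,j)
round 1: derive flow(e,i) via R3 from road(e,b), blue(b,i)
round 2: derive flow(a,i) via R2 from flow(a,d), road(d,i)
round 2: derive flow(c,b) via R2 from flow(c,e), road(e,b)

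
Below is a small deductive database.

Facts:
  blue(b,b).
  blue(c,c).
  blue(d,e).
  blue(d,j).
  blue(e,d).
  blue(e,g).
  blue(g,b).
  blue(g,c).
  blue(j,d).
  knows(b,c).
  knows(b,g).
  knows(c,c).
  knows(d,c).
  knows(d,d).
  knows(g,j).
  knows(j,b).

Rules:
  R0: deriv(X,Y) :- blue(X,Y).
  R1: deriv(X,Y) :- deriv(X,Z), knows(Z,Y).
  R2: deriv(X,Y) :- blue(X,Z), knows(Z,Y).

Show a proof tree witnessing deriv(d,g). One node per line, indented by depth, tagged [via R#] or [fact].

round 1: derive deriv(b,b) via R0 from blue(b,b)
round 1: derive deriv(c,c) via R0 from blue(c,c)
round 1: derive deriv(d,e) via R0 from blue(d,e)
round 1: derive deriv(d,j) via R0 from blue(d,j)
round 1: derive deriv(e,d) via R0 from blue(e,d)
round 1: derive deriv(e,g) via R0 from blue(e,g)
round 1: derive deriv(g,b) via R0 from blue(g,b)
round 1: derive deriv(g,c) via R0 from blue(g,c)
round 1: derive deriv(j,d) via R0 from blue(j,d)
round 1: derive deriv(b,c) via R2 from blue(b,b), knows(b,c)
round 1: derive deriv(b,g) via R2 from blue(b,b), knows(b,g)
round 1: derive deriv(d,b) via R2 from blue(d,j), knows(j,b)
round 1: derive deriv(e,c) via R2 from blue(e,d), knows(d,c)
round 1: derive deriv(e,j) via R2 from blue(e,g), knows(g,j)
round 1: derive deriv(g,g) via R2 from blue(g,b), knows(b,g)
round 1: derive deriv(j,c) via R2 from blue(j,d), knows(d,c)
round 2: derive deriv(b,j) via R1 from deriv(b,g), knows(g,j)
round 2: derive deriv(d,c) via R1 from deriv(d,b), knows(b,c)
round 2: derive deriv(d,g) via R1 from deriv(d,b), knows(b,g)
round 2: derive deriv(e,b) via R1 from deriv(e,j), knows(j,b)
round 2: derive deriv(g,j) via R1 from deriv(g,g), knows(g,j)

deriv(d,g)  [via R1]
  deriv(d,b)  [via R2]
    blue(d,j)  [fact]
    knows(j,b)  [fact]
  knows(b,g)  [fact]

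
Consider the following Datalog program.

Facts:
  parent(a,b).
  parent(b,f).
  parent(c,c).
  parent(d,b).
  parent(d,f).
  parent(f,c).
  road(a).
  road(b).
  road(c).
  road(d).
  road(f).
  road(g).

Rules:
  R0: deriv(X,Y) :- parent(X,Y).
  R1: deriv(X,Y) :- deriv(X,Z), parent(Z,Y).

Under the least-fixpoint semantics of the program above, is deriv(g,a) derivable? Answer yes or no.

round 1: derive deriv(a,b) via R0 from parent(a,b)
round 1: derive deriv(b,f) via R0 from parent(b,f)
round 1: derive deriv(c,c) via R0 from parent(c,c)
round 1: derive deriv(d,b) via R0 from parent(d,b)
round 1: derive deriv(d,f) via R0 from parent(d,f)
round 1: derive deriv(f,c) via R0 from parent(f,c)
round 2: derive deriv(a,f) via R1 from deriv(a,b), parent(b,f)
round 2: derive deriv(b,c) via R1 from deriv(b,f), parent(f,c)
round 2: derive deriv(d,c) via R1 from deriv(d,f), parent(f,c)
round 3: derive deriv(a,c) via R1 from deriv(a,f), parent(f,c)

no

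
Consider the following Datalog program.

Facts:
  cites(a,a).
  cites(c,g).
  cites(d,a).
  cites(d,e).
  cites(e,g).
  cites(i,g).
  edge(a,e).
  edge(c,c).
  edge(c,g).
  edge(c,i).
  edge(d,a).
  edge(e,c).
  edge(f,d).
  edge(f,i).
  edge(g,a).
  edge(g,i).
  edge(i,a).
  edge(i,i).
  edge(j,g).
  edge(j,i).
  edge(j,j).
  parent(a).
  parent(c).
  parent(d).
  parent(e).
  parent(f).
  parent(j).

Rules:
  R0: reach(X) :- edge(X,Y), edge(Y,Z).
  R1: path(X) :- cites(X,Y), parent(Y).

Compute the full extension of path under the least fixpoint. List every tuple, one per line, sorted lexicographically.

round 1: derive path(a) via R1 from cites(a,a), parent(a)
round 1: derive path(d) via R1 from cites(d,a), parent(a)

path(a)
path(d)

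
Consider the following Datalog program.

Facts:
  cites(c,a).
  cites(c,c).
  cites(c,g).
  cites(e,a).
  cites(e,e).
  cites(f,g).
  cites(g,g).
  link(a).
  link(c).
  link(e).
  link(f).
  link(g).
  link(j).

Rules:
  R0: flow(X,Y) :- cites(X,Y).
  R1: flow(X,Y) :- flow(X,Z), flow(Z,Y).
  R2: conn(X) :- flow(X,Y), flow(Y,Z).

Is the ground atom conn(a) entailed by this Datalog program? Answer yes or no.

round 1: derive flow(c,a) via R0 from cites(c,a)
round 1: derive flow(c,c) via R0 from cites(c,c)
round 1: derive flow(c,g) via R0 from cites(c,g)
round 1: derive flow(e,a) via R0 from cites(e,a)
round 1: derive flow(e,e) via R0 from cites(e,e)
round 1: derive flow(f,g) via R0 from cites(f,g)
round 1: derive flow(g,g) via R0 from cites(g,g)
round 2: derive conn(c) via R2 from flow(c,c), flow(c,a)
round 2: derive conn(e) via R2 from flow(e,e), flow(e,a)
round 2: derive conn(f) via R2 from flow(f,g), flow(g,g)
round 2: derive conn(g) via R2 from flow(g,g), flow(g,g)

no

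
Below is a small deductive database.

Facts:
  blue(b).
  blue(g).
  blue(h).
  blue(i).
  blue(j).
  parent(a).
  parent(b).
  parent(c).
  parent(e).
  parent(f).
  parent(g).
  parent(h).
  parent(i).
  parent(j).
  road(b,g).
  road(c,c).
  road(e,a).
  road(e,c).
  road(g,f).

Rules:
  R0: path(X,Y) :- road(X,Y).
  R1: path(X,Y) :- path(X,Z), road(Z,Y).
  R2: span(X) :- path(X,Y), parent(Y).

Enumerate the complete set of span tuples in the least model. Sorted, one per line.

span(b)
span(c)
span(e)
span(g)

round 1: derive path(b,g) via R0 from road(b,g)
round 1: derive path(c,c) via R0 from road(c,c)
round 1: derive path(e,a) via R0 from road(e,a)
round 1: derive path(e,c) via R0 from road(e,c)
round 1: derive path(g,f) via R0 from road(g,f)
round 2: derive path(b,f) via R1 from path(b,g), road(g,f)
round 2: derive span(b) via R2 from path(b,g), parent(g)
round 2: derive span(c) via R2 from path(c,c), parent(c)
round 2: derive span(e) via R2 from path(e,a), parent(a)
round 2: derive span(g) via R2 from path(g,f), parent(f)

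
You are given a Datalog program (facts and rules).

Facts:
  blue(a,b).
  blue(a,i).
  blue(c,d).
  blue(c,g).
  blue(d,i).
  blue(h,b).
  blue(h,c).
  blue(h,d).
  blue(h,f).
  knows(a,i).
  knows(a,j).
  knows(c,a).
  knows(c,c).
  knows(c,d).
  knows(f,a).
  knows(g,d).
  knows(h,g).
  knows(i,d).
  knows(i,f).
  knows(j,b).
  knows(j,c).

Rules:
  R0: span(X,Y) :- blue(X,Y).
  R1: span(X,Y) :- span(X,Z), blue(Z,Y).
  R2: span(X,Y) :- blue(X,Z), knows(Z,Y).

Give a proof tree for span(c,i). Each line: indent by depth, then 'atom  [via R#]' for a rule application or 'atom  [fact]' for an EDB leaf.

span(c,i)  [via R1]
  span(c,d)  [via R0]
    blue(c,d)  [fact]
  blue(d,i)  [fact]

round 1: derive span(a,b) via R0 from blue(a,b)
round 1: derive span(a,i) via R0 from blue(a,i)
round 1: derive span(c,d) via R0 from blue(c,d)
round 1: derive span(c,g) via R0 from blue(c,g)
round 1: derive span(d,i) via R0 from blue(d,i)
round 1: derive span(h,b) via R0 from blue(h,b)
round 1: derive span(h,c) via R0 from blue(h,c)
round 1: derive span(h,d) via R0 from blue(h,d)
round 1: derive span(h,f) via R0 from blue(h,f)
round 1: derive span(a,d) via R2 from blue(a,i), knows(i,d)
round 1: derive span(a,f) via R2 from blue(a,i), knows(i,f)
round 1: derive span(d,d) via R2 from blue(d,i), knows(i,d)
round 1: derive span(d,f) via R2 from blue(d,i), knows(i,f)
round 1: derive span(h,a) via R2 from blue(h,c), knows(c,a)
round 2: derive span(c,i) via R1 from span(c,d), blue(d,i)
round 2: derive span(h,g) via R1 from span(h,c), blue(c,g)
round 2: derive span(h,i) via R1 from span(h,a), blue(a,i)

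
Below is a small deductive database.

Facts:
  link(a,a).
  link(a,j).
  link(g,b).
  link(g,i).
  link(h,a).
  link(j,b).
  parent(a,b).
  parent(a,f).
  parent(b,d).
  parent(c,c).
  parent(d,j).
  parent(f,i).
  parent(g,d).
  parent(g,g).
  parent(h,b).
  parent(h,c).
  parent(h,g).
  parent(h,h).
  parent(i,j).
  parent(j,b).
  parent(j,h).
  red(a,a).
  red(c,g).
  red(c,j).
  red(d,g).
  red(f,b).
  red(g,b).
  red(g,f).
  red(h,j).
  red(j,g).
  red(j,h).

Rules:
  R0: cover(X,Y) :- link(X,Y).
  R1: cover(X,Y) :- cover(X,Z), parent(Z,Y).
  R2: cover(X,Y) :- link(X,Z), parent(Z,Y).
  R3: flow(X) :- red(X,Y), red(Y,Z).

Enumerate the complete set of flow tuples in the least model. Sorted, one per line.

round 1: derive flow(a) via R3 from red(a,a), red(a,a)
round 1: derive flow(c) via R3 from red(c,g), red(g,b)
round 1: derive flow(d) via R3 from red(d,g), red(g,b)
round 1: derive flow(g) via R3 from red(g,f), red(f,b)
round 1: derive flow(h) via R3 from red(h,j), red(j,g)
round 1: derive flow(j) via R3 from red(j,g), red(g,b)

flow(a)
flow(c)
flow(d)
flow(g)
flow(h)
flow(j)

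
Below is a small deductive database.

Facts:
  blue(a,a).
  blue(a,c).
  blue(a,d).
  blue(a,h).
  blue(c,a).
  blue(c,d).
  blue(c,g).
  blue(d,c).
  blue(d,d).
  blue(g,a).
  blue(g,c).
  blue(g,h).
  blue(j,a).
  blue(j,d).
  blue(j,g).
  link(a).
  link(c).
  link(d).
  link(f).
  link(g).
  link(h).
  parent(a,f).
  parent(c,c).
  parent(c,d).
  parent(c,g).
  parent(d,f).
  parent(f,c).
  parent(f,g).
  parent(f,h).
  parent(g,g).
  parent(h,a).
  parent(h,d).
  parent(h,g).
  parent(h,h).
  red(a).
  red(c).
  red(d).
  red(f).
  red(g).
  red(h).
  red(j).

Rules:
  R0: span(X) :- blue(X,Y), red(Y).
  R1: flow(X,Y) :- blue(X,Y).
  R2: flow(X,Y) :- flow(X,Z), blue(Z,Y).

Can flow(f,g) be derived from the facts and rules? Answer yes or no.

no

round 1: derive flow(a,a) via R1 from blue(a,a)
round 1: derive flow(a,c) via R1 from blue(a,c)
round 1: derive flow(a,d) via R1 from blue(a,d)
round 1: derive flow(a,h) via R1 from blue(a,h)
round 1: derive flow(c,a) via R1 from blue(c,a)
round 1: derive flow(c,d) via R1 from blue(c,d)
round 1: derive flow(c,g) via R1 from blue(c,g)
round 1: derive flow(d,c) via R1 from blue(d,c)
round 1: derive flow(d,d) via R1 from blue(d,d)
round 1: derive flow(g,a) via R1 from blue(g,a)
round 1: derive flow(g,c) via R1 from blue(g,c)
round 1: derive flow(g,h) via R1 from blue(g,h)
round 1: derive flow(j,a) via R1 from blue(j,a)
round 1: derive flow(j,d) via R1 from blue(j,d)
round 1: derive flow(j,g) via R1 from blue(j,g)
round 2: derive flow(a,g) via R2 from flow(a,c), blue(c,g)
round 2: derive flow(c,c) via R2 from flow(c,a), blue(a,c)
round 2: derive flow(c,h) via R2 from flow(c,a), blue(a,h)
round 2: derive flow(d,a) via R2 from flow(d,c), blue(c,a)
round 2: derive flow(d,g) via R2 from flow(d,c), blue(c,g)
round 2: derive flow(g,d) via R2 from flow(g,a), blue(a,d)
round 2: derive flow(g,g) via R2 from flow(g,c), blue(c,g)
round 2: derive flow(j,c) via R2 from flow(j,a), blue(a,c)
round 2: derive flow(j,h) via R2 from flow(j,a), blue(a,h)
round 3: derive flow(d,h) via R2 from flow(d,a), blue(a,h)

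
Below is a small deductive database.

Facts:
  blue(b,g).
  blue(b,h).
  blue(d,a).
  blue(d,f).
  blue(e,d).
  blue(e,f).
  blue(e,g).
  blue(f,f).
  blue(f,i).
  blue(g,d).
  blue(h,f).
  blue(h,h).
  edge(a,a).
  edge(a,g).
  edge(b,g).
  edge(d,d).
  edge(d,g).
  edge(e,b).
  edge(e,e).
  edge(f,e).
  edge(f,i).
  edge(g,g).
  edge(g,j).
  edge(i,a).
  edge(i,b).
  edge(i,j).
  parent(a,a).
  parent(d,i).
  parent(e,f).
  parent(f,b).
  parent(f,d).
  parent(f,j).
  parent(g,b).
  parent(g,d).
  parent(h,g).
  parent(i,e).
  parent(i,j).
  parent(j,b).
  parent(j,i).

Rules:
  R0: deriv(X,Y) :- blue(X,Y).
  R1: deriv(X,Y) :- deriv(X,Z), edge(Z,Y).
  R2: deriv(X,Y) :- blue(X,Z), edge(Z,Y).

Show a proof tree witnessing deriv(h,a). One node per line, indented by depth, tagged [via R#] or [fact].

round 1: derive deriv(b,g) via R0 from blue(b,g)
round 1: derive deriv(b,h) via R0 from blue(b,h)
round 1: derive deriv(d,a) via R0 from blue(d,a)
round 1: derive deriv(d,f) via R0 from blue(d,f)
round 1: derive deriv(e,d) via R0 from blue(e,d)
round 1: derive deriv(e,f) via R0 from blue(e,f)
round 1: derive deriv(e,g) via R0 from blue(e,g)
round 1: derive deriv(f,f) via R0 from blue(f,f)
round 1: derive deriv(f,i) via R0 from blue(f,i)
round 1: derive deriv(g,d) via R0 from blue(g,d)
round 1: derive deriv(h,f) via R0 from blue(h,f)
round 1: derive deriv(h,h) via R0 from blue(h,h)
round 1: derive deriv(b,j) via R2 from blue(b,g), edge(g,j)
round 1: derive deriv(d,e) via R2 from blue(d,f), edge(f,e)
round 1: derive deriv(d,g) via R2 from blue(d,a), edge(a,g)
round 1: derive deriv(d,i) via R2 from blue(d,f), edge(f,i)
round 1: derive deriv(e,e) via R2 from blue(e,f), edge(f,e)
round 1: derive deriv(e,i) via R2 from blue(e,f), edge(f,i)
round 1: derive deriv(e,j) via R2 from blue(e,g), edge(g,j)
round 1: derive deriv(f,a) via R2 from blue(f,i), edge(i,a)
round 1: derive deriv(f,b) via R2 from blue(f,i), edge(i,b)
round 1: derive deriv(f,e) via R2 from blue(f,f), edge(f,e)
round 1: derive deriv(f,j) via R2 from blue(f,i), edge(i,j)
round 1: derive deriv(g,g) via R2 from blue(g,d), edge(d,g)
round 1: derive deriv(h,e) via R2 from blue(h,f), edge(f,e)
round 1: derive deriv(h,i) via R2 from blue(h,f), edge(f,i)
round 2: derive deriv(d,b) via R1 from deriv(d,e), edge(e,b)
round 2: derive deriv(d,j) via R1 from deriv(d,g), edge(g,j)
round 2: derive deriv(e,a) via R1 from deriv(e,i), edge(i,a)
round 2: derive deriv(e,b) via R1 from deriv(e,e), edge(e,b)
round 2: derive deriv(f,g) via R1 from deriv(f,a), edge(a,g)
round 2: derive deriv(g,j) via R1 from deriv(g,g), edge(g,j)
round 2: derive deriv(h,a) via R1 from deriv(h,i), edge(i,a)
round 2: derive deriv(h,b) via R1 from deriv(h,e), edge(e,b)
round 2: derive deriv(h,j) via R1 from deriv(h,i), edge(i,j)
round 3: derive deriv(h,g) via R1 from deriv(h,a), edge(a,g)

deriv(h,a)  [via R1]
  deriv(h,i)  [via R2]
    blue(h,f)  [fact]
    edge(f,i)  [fact]
  edge(i,a)  [fact]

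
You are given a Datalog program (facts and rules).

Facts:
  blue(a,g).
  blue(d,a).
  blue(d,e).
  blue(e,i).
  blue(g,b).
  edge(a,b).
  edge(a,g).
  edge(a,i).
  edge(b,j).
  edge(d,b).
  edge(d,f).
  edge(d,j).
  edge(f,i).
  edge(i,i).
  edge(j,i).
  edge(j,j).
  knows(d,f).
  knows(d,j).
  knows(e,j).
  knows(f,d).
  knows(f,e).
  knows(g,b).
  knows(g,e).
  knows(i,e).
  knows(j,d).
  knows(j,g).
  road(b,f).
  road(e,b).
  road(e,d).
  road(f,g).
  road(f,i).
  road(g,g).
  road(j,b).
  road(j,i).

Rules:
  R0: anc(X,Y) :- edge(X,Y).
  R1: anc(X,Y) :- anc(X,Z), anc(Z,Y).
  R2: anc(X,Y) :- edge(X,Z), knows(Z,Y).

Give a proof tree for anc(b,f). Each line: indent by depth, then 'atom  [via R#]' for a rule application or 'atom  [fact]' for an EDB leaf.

round 1: derive anc(a,b) via R0 from edge(a,b)
round 1: derive anc(a,g) via R0 from edge(a,g)
round 1: derive anc(a,i) via R0 from edge(a,i)
round 1: derive anc(b,j) via R0 from edge(b,j)
round 1: derive anc(d,b) via R0 from edge(d,b)
round 1: derive anc(d,f) via R0 from edge(d,f)
round 1: derive anc(d,j) via R0 from edge(d,j)
round 1: derive anc(f,i) via R0 from edge(f,i)
round 1: derive anc(i,i) via R0 from edge(i,i)
round 1: derive anc(j,i) via R0 from edge(j,i)
round 1: derive anc(j,j) via R0 from edge(j,j)
round 1: derive anc(a,e) via R2 from edge(a,g), knows(g,e)
round 1: derive anc(b,d) via R2 from edge(b,j), knows(j,d)
round 1: derive anc(b,g) via R2 from edge(b,j), knows(j,g)
round 1: derive anc(d,d) via R2 from edge(d,f), knows(f,d)
round 1: derive anc(d,e) via R2 from edge(d,f), knows(f,e)
round 1: derive anc(d,g) via R2 from edge(d,j), knows(j,g)
round 1: derive anc(f,e) via R2 from edge(f,i), knows(i,e)
round 1: derive anc(i,e) via R2 from edge(i,i), knows(i,e)
round 1: derive anc(j,d) via R2 from edge(j,j), knows(j,d)
round 1: derive anc(j,e) via R2 from edge(j,i), knows(i,e)
round 1: derive anc(j,g) via R2 from edge(j,j), knows(j,g)
round 2: derive anc(a,d) via R1 from anc(a,b), anc(b,d)
round 2: derive anc(a,j) via R1 from anc(a,b), anc(b,j)
round 2: derive anc(b,b) via R1 from anc(b,d), anc(d,b)
round 2: derive anc(b,e) via R1 from anc(b,d), anc(d,e)
round 2: derive anc(b,f) via R1 from anc(b,d), anc(d,f)
round 2: derive anc(b,i) via R1 from anc(b,j), anc(j,i)
round 2: derive anc(d,i) via R1 from anc(d,f), anc(f,i)
round 2: derive anc(j,b) via R1 from anc(j,d), anc(d,b)
round 2: derive anc(j,f) via R1 from anc(j,d), anc(d,f)
round 3: derive anc(a,f) via R1 from anc(a,b), anc(b,f)

anc(b,f)  [via R1]
  anc(b,d)  [via R2]
    edge(b,j)  [fact]
    knows(j,d)  [fact]
  anc(d,f)  [via R0]
    edge(d,f)  [fact]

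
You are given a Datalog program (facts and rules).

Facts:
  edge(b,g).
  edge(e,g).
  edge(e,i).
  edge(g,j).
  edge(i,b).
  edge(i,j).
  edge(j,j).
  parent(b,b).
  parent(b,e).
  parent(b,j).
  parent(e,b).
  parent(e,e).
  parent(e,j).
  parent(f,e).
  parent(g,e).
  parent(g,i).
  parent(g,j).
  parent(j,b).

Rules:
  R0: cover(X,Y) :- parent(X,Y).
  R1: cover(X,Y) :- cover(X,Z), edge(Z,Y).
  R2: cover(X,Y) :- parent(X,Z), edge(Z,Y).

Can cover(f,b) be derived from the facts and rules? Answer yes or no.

round 1: derive cover(b,b) via R0 from parent(b,b)
round 1: derive cover(b,e) via R0 from parent(b,e)
round 1: derive cover(b,j) via R0 from parent(b,j)
round 1: derive cover(e,b) via R0 from parent(e,b)
round 1: derive cover(e,e) via R0 from parent(e,e)
round 1: derive cover(e,j) via R0 from parent(e,j)
round 1: derive cover(f,e) via R0 from parent(f,e)
round 1: derive cover(g,e) via R0 from parent(g,e)
round 1: derive cover(g,i) via R0 from parent(g,i)
round 1: derive cover(g,j) via R0 from parent(g,j)
round 1: derive cover(j,b) via R0 from parent(j,b)
round 1: derive cover(b,g) via R2 from parent(b,b), edge(b,g)
round 1: derive cover(b,i) via R2 from parent(b,e), edge(e,i)
round 1: derive cover(e,g) via R2 from parent(e,b), edge(b,g)
round 1: derive cover(e,i) via R2 from parent(e,e), edge(e,i)
round 1: derive cover(f,g) via R2 from parent(f,e), edge(e,g)
round 1: derive cover(f,i) via R2 from parent(f,e), edge(e,i)
round 1: derive cover(g,b) via R2 from parent(g,i), edge(i,b)
round 1: derive cover(g,g) via R2 from parent(g,e), edge(e,g)
round 1: derive cover(j,g) via R2 from parent(j,b), edge(b,g)
round 2: derive cover(f,b) via R1 from cover(f,i), edge(i,b)
round 2: derive cover(f,j) via R1 from cover(f,g), edge(g,j)
round 2: derive cover(j,j) via R1 from cover(j,g), edge(g,j)

yes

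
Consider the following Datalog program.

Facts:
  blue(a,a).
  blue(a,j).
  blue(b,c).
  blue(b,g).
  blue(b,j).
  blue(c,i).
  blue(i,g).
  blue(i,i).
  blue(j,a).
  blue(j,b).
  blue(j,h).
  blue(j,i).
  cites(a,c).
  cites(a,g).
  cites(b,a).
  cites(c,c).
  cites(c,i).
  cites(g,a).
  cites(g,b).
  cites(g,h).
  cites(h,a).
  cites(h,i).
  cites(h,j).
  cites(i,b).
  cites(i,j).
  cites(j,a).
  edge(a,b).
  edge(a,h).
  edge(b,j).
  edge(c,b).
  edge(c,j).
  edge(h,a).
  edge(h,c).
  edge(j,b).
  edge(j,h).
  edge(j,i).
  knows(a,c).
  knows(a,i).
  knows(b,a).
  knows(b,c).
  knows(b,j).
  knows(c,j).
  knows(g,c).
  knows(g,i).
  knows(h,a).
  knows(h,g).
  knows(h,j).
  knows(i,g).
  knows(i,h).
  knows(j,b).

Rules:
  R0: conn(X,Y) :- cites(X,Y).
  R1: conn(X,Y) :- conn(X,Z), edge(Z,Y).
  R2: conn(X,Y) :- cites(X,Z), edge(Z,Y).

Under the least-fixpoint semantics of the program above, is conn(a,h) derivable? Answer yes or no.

yes

round 1: derive conn(a,c) via R0 from cites(a,c)
round 1: derive conn(a,g) via R0 from cites(a,g)
round 1: derive conn(b,a) via R0 from cites(b,a)
round 1: derive conn(c,c) via R0 from cites(c,c)
round 1: derive conn(c,i) via R0 from cites(c,i)
round 1: derive conn(g,a) via R0 from cites(g,a)
round 1: derive conn(g,b) via R0 from cites(g,b)
round 1: derive conn(g,h) via R0 from cites(g,h)
round 1: derive conn(h,a) via R0 from cites(h,a)
round 1: derive conn(h,i) via R0 from cites(h,i)
round 1: derive conn(h,j) via R0 from cites(h,j)
round 1: derive conn(i,b) via R0 from cites(i,b)
round 1: derive conn(i,j) via R0 from cites(i,j)
round 1: derive conn(j,a) via R0 from cites(j,a)
round 1: derive conn(a,b) via R2 from cites(a,c), edge(c,b)
round 1: derive conn(a,j) via R2 from cites(a,c), edge(c,j)
round 1: derive conn(b,b) via R2 from cites(b,a), edge(a,b)
round 1: derive conn(b,h) via R2 from cites(b,a), edge(a,h)
round 1: derive conn(c,b) via R2 from cites(c,c), edge(c,b)
round 1: derive conn(c,j) via R2 from cites(c,c), edge(c,j)
round 1: derive conn(g,c) via R2 from cites(g,h), edge(h,c)
round 1: derive conn(g,j) via R2 from cites(g,b), edge(b,j)
round 1: derive conn(h,b) via R2 from cites(h,a), edge(a,b)
round 1: derive conn(h,h) via R2 from cites(h,a), edge(a,h)
round 1: derive conn(i,h) via R2 from cites(i,j), edge(j,h)
round 1: derive conn(i,i) via R2 from cites(i,j), edge(j,i)
round 1: derive conn(j,b) via R2 from cites(j,a), edge(a,b)
round 1: derive conn(j,h) via R2 from cites(j,a), edge(a,h)
round 2: derive conn(a,h) via R1 from conn(a,j), edge(j,h)
round 2: derive conn(a,i) via R1 from conn(a,j), edge(j,i)
round 2: derive conn(b,c) via R1 from conn(b,h), edge(h,c)
round 2: derive conn(b,j) via R1 from conn(b,b), edge(b,j)
round 2: derive conn(c,h) via R1 from conn(c,j), edge(j,h)
round 2: derive conn(g,i) via R1 from conn(g,j), edge(j,i)
round 2: derive conn(h,c) via R1 from conn(h,h), edge(h,c)
round 2: derive conn(i,a) via R1 from conn(i,h), edge(h,a)
round 2: derive conn(i,c) via R1 from conn(i,h), edge(h,c)
round 2: derive conn(j,c) via R1 from conn(j,h), edge(h,c)
round 2: derive conn(j,j) via R1 from conn(j,b), edge(b,j)
round 3: derive conn(a,a) via R1 from conn(a,h), edge(h,a)
round 3: derive conn(b,i) via R1 from conn(b,j), edge(j,i)
round 3: derive conn(c,a) via R1 from conn(c,h), edge(h,a)
round 3: derive conn(j,i) via R1 from conn(j,j), edge(j,i)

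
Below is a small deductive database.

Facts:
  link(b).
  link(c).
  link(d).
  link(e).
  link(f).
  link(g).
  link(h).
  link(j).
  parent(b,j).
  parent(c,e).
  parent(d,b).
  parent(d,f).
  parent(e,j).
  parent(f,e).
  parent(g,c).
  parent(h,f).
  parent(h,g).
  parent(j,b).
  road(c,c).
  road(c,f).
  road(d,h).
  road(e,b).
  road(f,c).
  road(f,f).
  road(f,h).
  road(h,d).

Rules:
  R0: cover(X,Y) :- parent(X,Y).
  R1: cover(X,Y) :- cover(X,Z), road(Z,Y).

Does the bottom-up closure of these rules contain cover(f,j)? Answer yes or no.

round 1: derive cover(b,j) via R0 from parent(b,j)
round 1: derive cover(c,e) via R0 from parent(c,e)
round 1: derive cover(d,b) via R0 from parent(d,b)
round 1: derive cover(d,f) via R0 from parent(d,f)
round 1: derive cover(e,j) via R0 from parent(e,j)
round 1: derive cover(f,e) via R0 from parent(f,e)
round 1: derive cover(g,c) via R0 from parent(g,c)
round 1: derive cover(h,f) via R0 from parent(h,f)
round 1: derive cover(h,g) via R0 from parent(h,g)
round 1: derive cover(j,b) via R0 from parent(j,b)
round 2: derive cover(c,b) via R1 from cover(c,e), road(e,b)
round 2: derive cover(d,c) via R1 from cover(d,f), road(f,c)
round 2: derive cover(d,h) via R1 from cover(d,f), road(f,h)
round 2: derive cover(f,b) via R1 from cover(f,e), road(e,b)
round 2: derive cover(g,f) via R1 from cover(g,c), road(c,f)
round 2: derive cover(h,c) via R1 from cover(h,f), road(f,c)
round 2: derive cover(h,h) via R1 from cover(h,f), road(f,h)
round 3: derive cover(d,d) via R1 from cover(d,h), road(h,d)
round 3: derive cover(g,h) via R1 from cover(g,f), road(f,h)
round 3: derive cover(h,d) via R1 from cover(h,h), road(h,d)
round 4: derive cover(g,d) via R1 from cover(g,h), road(h,d)

no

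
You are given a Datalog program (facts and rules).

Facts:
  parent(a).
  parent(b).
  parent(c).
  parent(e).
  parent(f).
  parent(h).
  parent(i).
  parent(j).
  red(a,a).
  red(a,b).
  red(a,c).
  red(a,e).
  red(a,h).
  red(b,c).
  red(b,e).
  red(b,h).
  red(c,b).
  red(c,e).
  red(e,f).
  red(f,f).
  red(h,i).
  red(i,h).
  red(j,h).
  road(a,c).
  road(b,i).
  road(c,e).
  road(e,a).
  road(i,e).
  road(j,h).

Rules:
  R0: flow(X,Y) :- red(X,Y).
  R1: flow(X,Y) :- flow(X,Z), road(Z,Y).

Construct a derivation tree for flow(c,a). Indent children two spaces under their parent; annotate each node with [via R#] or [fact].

flow(c,a)  [via R1]
  flow(c,e)  [via R0]
    red(c,e)  [fact]
  road(e,a)  [fact]

round 1: derive flow(a,a) via R0 from red(a,a)
round 1: derive flow(a,b) via R0 from red(a,b)
round 1: derive flow(a,c) via R0 from red(a,c)
round 1: derive flow(a,e) via R0 from red(a,e)
round 1: derive flow(a,h) via R0 from red(a,h)
round 1: derive flow(b,c) via R0 from red(b,c)
round 1: derive flow(b,e) via R0 from red(b,e)
round 1: derive flow(b,h) via R0 from red(b,h)
round 1: derive flow(c,b) via R0 from red(c,b)
round 1: derive flow(c,e) via R0 from red(c,e)
round 1: derive flow(e,f) via R0 from red(e,f)
round 1: derive flow(f,f) via R0 from red(f,f)
round 1: derive flow(h,i) via R0 from red(h,i)
round 1: derive flow(i,h) via R0 from red(i,h)
round 1: derive flow(j,h) via R0 from red(j,h)
round 2: derive flow(a,i) via R1 from flow(a,b), road(b,i)
round 2: derive flow(b,a) via R1 from flow(b,e), road(e,a)
round 2: derive flow(c,a) via R1 from flow(c,e), road(e,a)
round 2: derive flow(c,i) via R1 from flow(c,b), road(b,i)
round 2: derive flow(h,e) via R1 from flow(h,i), road(i,e)
round 3: derive flow(c,c) via R1 from flow(c,a), road(a,c)
round 3: derive flow(h,a) via R1 from flow(h,e), road(e,a)
round 4: derive flow(h,c) via R1 from flow(h,a), road(a,c)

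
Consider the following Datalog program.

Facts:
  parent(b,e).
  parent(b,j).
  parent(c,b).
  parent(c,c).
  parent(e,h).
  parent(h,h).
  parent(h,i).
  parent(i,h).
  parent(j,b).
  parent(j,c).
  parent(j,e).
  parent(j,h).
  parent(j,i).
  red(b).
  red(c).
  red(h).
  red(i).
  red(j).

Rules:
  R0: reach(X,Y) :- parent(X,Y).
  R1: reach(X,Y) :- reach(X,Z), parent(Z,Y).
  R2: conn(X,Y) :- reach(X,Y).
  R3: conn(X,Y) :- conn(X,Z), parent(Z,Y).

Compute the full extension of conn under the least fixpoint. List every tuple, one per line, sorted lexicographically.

round 1: derive reach(b,e) via R0 from parent(b,e)
round 1: derive reach(b,j) via R0 from parent(b,j)
round 1: derive reach(c,b) via R0 from parent(c,b)
round 1: derive reach(c,c) via R0 from parent(c,c)
round 1: derive reach(e,h) via R0 from parent(e,h)
round 1: derive reach(h,h) via R0 from parent(h,h)
round 1: derive reach(h,i) via R0 from parent(h,i)
round 1: derive reach(i,h) via R0 from parent(i,h)
round 1: derive reach(j,b) via R0 from parent(j,b)
round 1: derive reach(j,c) via R0 from parent(j,c)
round 1: derive reach(j,e) via R0 from parent(j,e)
round 1: derive reach(j,h) via R0 from parent(j,h)
round 1: derive reach(j,i) via R0 from parent(j,i)
round 2: derive reach(b,b) via R1 from reach(b,j), parent(j,b)
round 2: derive reach(b,c) via R1 from reach(b,j), parent(j,c)
round 2: derive reach(b,h) via R1 from reach(b,e), parent(e,h)
round 2: derive reach(b,i) via R1 from reach(b,j), parent(j,i)
round 2: derive reach(c,e) via R1 from reach(c,b), parent(b,e)
round 2: derive reach(c,j) via R1 from reach(c,b), parent(b,j)
round 2: derive reach(e,i) via R1 from reach(e,h), parent(h,i)
round 2: derive reach(i,i) via R1 from reach(i,h), parent(h,i)
round 2: derive reach(j,j) via R1 from reach(j,b), parent(b,j)
round 2: derive conn(b,e) via R2 from reach(b,e)
round 2: derive conn(b,j) via R2 from reach(b,j)
round 2: derive conn(c,b) via R2 from reach(c,b)
round 2: derive conn(c,c) via R2 from reach(c,c)
round 2: derive conn(e,h) via R2 from reach(e,h)
round 2: derive conn(h,h) via R2 from reach(h,h)
round 2: derive conn(h,i) via R2 from reach(h,i)
round 2: derive conn(i,h) via R2 from reach(i,h)
round 2: derive conn(j,b) via R2 from reach(j,b)
round 2: derive conn(j,c) via R2 from reach(j,c)
round 2: derive conn(j,e) via R2 from reach(j,e)
round 2: derive conn(j,h) via R2 from reach(j,h)
round 2: derive conn(j,i) via R2 from reach(j,i)
round 3: derive reach(c,h) via R1 from reach(c,e), parent(e,h)
round 3: derive reach(c,i) via R1 from reach(c,j), parent(j,i)
round 3: derive conn(b,b) via R2 from reach(b,b)
round 3: derive conn(b,c) via R2 from reach(b,c)
round 3: derive conn(b,h) via R2 from reach(b,h)
round 3: derive conn(b,i) via R2 from reach(b,i)
round 3: derive conn(c,e) via R2 from reach(c,e)
round 3: derive conn(c,j) via R2 from reach(c,j)
round 3: derive conn(e,i) via R2 from reach(e,i)
round 3: derive conn(i,i) via R2 from reach(i,i)
round 3: derive conn(j,j) via R2 from reach(j,j)
round 4: derive conn(c,h) via R2 from reach(c,h)
round 4: derive conn(c,i) via R2 from reach(c,i)

conn(b,b)
conn(b,c)
conn(b,e)
conn(b,h)
conn(b,i)
conn(b,j)
conn(c,b)
conn(c,c)
conn(c,e)
conn(c,h)
conn(c,i)
conn(c,j)
conn(e,h)
conn(e,i)
conn(h,h)
conn(h,i)
conn(i,h)
conn(i,i)
conn(j,b)
conn(j,c)
conn(j,e)
conn(j,h)
conn(j,i)
conn(j,j)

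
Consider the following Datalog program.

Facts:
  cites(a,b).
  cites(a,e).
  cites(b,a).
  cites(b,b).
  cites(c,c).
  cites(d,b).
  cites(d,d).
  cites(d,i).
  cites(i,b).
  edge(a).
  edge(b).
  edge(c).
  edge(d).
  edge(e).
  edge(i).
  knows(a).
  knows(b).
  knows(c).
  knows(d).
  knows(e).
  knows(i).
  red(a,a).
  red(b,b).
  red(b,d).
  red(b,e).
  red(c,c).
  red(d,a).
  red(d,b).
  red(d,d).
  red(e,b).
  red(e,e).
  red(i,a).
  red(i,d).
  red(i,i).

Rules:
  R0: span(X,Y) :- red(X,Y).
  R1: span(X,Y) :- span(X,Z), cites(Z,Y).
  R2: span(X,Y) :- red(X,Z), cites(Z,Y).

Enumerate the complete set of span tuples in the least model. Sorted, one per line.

span(a,a)
span(a,b)
span(a,e)
span(b,a)
span(b,b)
span(b,d)
span(b,e)
span(b,i)
span(c,c)
span(d,a)
span(d,b)
span(d,d)
span(d,e)
span(d,i)
span(e,a)
span(e,b)
span(e,e)
span(i,a)
span(i,b)
span(i,d)
span(i,e)
span(i,i)

round 1: derive span(a,a) via R0 from red(a,a)
round 1: derive span(b,b) via R0 from red(b,b)
round 1: derive span(b,d) via R0 from red(b,d)
round 1: derive span(b,e) via R0 from red(b,e)
round 1: derive span(c,c) via R0 from red(c,c)
round 1: derive span(d,a) via R0 from red(d,a)
round 1: derive span(d,b) via R0 from red(d,b)
round 1: derive span(d,d) via R0 from red(d,d)
round 1: derive span(e,b) via R0 from red(e,b)
round 1: derive span(e,e) via R0 from red(e,e)
round 1: derive span(i,a) via R0 from red(i,a)
round 1: derive span(i,d) via R0 from red(i,d)
round 1: derive span(i,i) via R0 from red(i,i)
round 1: derive span(a,b) via R2 from red(a,a), cites(a,b)
round 1: derive span(a,e) via R2 from red(a,a), cites(a,e)
round 1: derive span(b,a) via R2 from red(b,b), cites(b,a)
round 1: derive span(b,i) via R2 from red(b,d), cites(d,i)
round 1: derive span(d,e) via R2 from red(d,a), cites(a,e)
round 1: derive span(d,i) via R2 from red(d,d), cites(d,i)
round 1: derive span(e,a) via R2 from red(e,b), cites(b,a)
round 1: derive span(i,b) via R2 from red(i,a), cites(a,b)
round 1: derive span(i,e) via R2 from red(i,a), cites(a,e)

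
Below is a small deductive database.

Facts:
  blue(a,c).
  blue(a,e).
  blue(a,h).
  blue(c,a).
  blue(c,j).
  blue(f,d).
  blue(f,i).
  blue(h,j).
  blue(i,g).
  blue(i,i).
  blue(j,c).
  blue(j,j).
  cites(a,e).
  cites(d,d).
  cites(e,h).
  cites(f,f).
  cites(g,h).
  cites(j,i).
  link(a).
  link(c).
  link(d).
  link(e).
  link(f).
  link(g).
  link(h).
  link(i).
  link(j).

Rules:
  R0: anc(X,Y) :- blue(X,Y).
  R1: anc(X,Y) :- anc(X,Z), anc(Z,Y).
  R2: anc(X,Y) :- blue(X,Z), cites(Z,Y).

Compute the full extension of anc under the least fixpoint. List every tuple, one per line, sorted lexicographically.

round 1: derive anc(a,c) via R0 from blue(a,c)
round 1: derive anc(a,e) via R0 from blue(a,e)
round 1: derive anc(a,h) via R0 from blue(a,h)
round 1: derive anc(c,a) via R0 from blue(c,a)
round 1: derive anc(c,j) via R0 from blue(c,j)
round 1: derive anc(f,d) via R0 from blue(f,d)
round 1: derive anc(f,i) via R0 from blue(f,i)
round 1: derive anc(h,j) via R0 from blue(h,j)
round 1: derive anc(i,g) via R0 from blue(i,g)
round 1: derive anc(i,i) via R0 from blue(i,i)
round 1: derive anc(j,c) via R0 from blue(j,c)
round 1: derive anc(j,j) via R0 from blue(j,j)
round 1: derive anc(c,e) via R2 from blue(c,a), cites(a,e)
round 1: derive anc(c,i) via R2 from blue(c,j), cites(j,i)
round 1: derive anc(h,i) via R2 from blue(h,j), cites(j,i)
round 1: derive anc(i,h) via R2 from blue(i,g), cites(g,h)
round 1: derive anc(j,i) via R2 from blue(j,j), cites(j,i)
round 2: derive anc(a,a) via R1 from anc(a,c), anc(c,a)
round 2: derive anc(a,i) via R1 from anc(a,c), anc(c,i)
round 2: derive anc(a,j) via R1 from anc(a,c), anc(c,j)
round 2: derive anc(c,c) via R1 from anc(c,a), anc(a,c)
round 2: derive anc(c,g) via R1 from anc(c,i), anc(i,g)
round 2: derive anc(c,h) via R1 from anc(c,a), anc(a,h)
round 2: derive anc(f,g) via R1 from anc(f,i), anc(i,g)
round 2: derive anc(f,h) via R1 from anc(f,i), anc(i,h)
round 2: derive anc(h,c) via R1 from anc(h,j), anc(j,c)
round 2: derive anc(h,g) via R1 from anc(h,i), anc(i,g)
round 2: derive anc(h,h) via R1 from anc(h,i), anc(i,h)
round 2: derive anc(i,j) via R1 from anc(i,h), anc(h,j)
round 2: derive anc(j,a) via R1 from anc(j,c), anc(c,a)
round 2: derive anc(j,e) via R1 from anc(j,c), anc(c,e)
round 2: derive anc(j,g) via R1 from anc(j,i), anc(i,g)
round 2: derive anc(j,h) via R1 from anc(j,i), anc(i,h)
round 3: derive anc(a,g) via R1 from anc(a,c), anc(c,g)
round 3: derive anc(f,c) via R1 from anc(f,h), anc(h,c)
round 3: derive anc(f,j) via R1 from anc(f,h), anc(h,j)
round 3: derive anc(h,a) via R1 from anc(h,c), anc(c,a)
round 3: derive anc(h,e) via R1 from anc(h,c), anc(c,e)
round 3: derive anc(i,a) via R1 from anc(i,j), anc(j,a)
round 3: derive anc(i,c) via R1 from anc(i,h), anc(h,c)
round 3: derive anc(i,e) via R1 from anc(i,j), anc(j,e)
round 4: derive anc(f,a) via R1 from anc(f,c), anc(c,a)
round 4: derive anc(f,e) via R1 from anc(f,c), anc(c,e)

anc(a,a)
anc(a,c)
anc(a,e)
anc(a,g)
anc(a,h)
anc(a,i)
anc(a,j)
anc(c,a)
anc(c,c)
anc(c,e)
anc(c,g)
anc(c,h)
anc(c,i)
anc(c,j)
anc(f,a)
anc(f,c)
anc(f,d)
anc(f,e)
anc(f,g)
anc(f,h)
anc(f,i)
anc(f,j)
anc(h,a)
anc(h,c)
anc(h,e)
anc(h,g)
anc(h,h)
anc(h,i)
anc(h,j)
anc(i,a)
anc(i,c)
anc(i,e)
anc(i,g)
anc(i,h)
anc(i,i)
anc(i,j)
anc(j,a)
anc(j,c)
anc(j,e)
anc(j,g)
anc(j,h)
anc(j,i)
anc(j,j)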